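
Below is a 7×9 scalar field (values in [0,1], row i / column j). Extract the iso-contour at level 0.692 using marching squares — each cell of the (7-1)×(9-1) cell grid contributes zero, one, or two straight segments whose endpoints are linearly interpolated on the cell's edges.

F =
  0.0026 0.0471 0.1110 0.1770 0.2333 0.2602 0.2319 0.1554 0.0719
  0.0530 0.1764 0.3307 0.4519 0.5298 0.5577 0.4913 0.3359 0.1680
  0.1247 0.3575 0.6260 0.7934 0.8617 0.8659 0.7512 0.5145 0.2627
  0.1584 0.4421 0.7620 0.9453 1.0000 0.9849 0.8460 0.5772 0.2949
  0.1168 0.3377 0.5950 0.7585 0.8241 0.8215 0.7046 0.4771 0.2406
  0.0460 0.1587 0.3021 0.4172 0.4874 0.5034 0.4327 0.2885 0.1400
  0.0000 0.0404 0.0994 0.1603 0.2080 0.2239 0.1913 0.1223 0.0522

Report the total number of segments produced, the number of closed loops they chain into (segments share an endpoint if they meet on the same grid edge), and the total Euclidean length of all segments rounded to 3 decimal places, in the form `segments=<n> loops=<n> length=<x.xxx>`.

segments=16 loops=1 length=12.362

cell (1,2): code 0100 → (1.703,3.000)–(2.000,2.394)
cell (1,3): code 1100 → (1.489,4.000)–(1.703,3.000)
cell (1,4): code 1100 → (1.436,5.000)–(1.489,4.000)
cell (1,5): code 1100 → (1.772,6.000)–(1.436,5.000)
cell (1,6): code 1000 → (2.000,6.250)–(1.772,6.000)
cell (2,1): code 0100 → (2.485,2.000)–(3.000,1.781)
cell (2,2): code 1110 → (2.000,2.394)–(2.485,2.000)
cell (2,6): code 1001 → (3.000,6.573)–(2.000,6.250)
cell (3,1): code 0010 → (3.000,1.781)–(3.419,2.000)
cell (3,2): code 0111 → (3.419,2.000)–(4.000,2.593)
cell (3,6): code 1001 → (4.000,6.055)–(3.000,6.573)
cell (4,2): code 0010 → (4.000,2.593)–(4.195,3.000)
cell (4,3): code 0011 → (4.195,3.000)–(4.392,4.000)
cell (4,4): code 0011 → (4.392,4.000)–(4.407,5.000)
cell (4,5): code 0011 → (4.407,5.000)–(4.046,6.000)
cell (4,6): code 0001 → (4.046,6.000)–(4.000,6.055)
total: 16 segments, chained into 1 closed loop(s), length Σ = 12.362259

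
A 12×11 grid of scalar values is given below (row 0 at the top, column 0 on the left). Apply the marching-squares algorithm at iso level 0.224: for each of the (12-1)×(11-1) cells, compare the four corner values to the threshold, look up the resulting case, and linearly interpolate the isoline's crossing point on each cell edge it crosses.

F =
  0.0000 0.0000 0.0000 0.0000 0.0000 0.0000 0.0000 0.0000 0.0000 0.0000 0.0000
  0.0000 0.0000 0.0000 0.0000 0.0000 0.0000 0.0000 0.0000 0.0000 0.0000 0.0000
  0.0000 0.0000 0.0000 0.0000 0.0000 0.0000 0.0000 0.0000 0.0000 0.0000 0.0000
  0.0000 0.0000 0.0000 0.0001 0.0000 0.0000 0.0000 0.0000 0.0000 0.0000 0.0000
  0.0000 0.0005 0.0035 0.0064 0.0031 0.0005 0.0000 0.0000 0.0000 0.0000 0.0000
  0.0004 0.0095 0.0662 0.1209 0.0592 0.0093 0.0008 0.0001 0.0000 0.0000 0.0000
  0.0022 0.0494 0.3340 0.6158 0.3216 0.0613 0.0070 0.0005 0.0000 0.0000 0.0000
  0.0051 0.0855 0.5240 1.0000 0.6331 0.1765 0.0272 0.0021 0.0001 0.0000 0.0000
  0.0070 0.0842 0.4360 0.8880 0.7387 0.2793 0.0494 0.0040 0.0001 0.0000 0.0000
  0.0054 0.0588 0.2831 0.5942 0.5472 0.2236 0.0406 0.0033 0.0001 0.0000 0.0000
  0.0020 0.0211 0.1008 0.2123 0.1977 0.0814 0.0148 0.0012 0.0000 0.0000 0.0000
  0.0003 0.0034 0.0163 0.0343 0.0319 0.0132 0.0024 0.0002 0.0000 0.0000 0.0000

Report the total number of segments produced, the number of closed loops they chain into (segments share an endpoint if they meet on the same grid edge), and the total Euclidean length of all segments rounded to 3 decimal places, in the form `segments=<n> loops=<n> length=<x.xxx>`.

segments=16 loops=1 length=13.539

cell (5,1): code 0100 → (5.589,2.000)–(6.000,1.613)
cell (5,2): code 1100 → (5.208,3.000)–(5.589,2.000)
cell (5,3): code 1100 → (5.628,4.000)–(5.208,3.000)
cell (5,4): code 1000 → (6.000,4.375)–(5.628,4.000)
cell (6,1): code 0110 → (6.000,1.613)–(7.000,1.316)
cell (6,4): code 1001 → (7.000,4.896)–(6.000,4.375)
cell (7,1): code 0110 → (7.000,1.316)–(8.000,1.397)
cell (7,4): code 1101 → (7.462,5.000)–(7.000,4.896)
cell (7,5): code 1000 → (8.000,5.241)–(7.462,5.000)
cell (8,1): code 0110 → (8.000,1.397)–(9.000,1.737)
cell (8,4): code 1011 → (9.000,4.999)–(8.993,5.000)
cell (8,5): code 0001 → (8.993,5.000)–(8.000,5.241)
cell (9,1): code 0010 → (9.000,1.737)–(9.324,2.000)
cell (9,2): code 0011 → (9.324,2.000)–(9.969,3.000)
cell (9,3): code 0011 → (9.969,3.000)–(9.925,4.000)
cell (9,4): code 0001 → (9.925,4.000)–(9.000,4.999)
total: 16 segments, chained into 1 closed loop(s), length Σ = 13.538645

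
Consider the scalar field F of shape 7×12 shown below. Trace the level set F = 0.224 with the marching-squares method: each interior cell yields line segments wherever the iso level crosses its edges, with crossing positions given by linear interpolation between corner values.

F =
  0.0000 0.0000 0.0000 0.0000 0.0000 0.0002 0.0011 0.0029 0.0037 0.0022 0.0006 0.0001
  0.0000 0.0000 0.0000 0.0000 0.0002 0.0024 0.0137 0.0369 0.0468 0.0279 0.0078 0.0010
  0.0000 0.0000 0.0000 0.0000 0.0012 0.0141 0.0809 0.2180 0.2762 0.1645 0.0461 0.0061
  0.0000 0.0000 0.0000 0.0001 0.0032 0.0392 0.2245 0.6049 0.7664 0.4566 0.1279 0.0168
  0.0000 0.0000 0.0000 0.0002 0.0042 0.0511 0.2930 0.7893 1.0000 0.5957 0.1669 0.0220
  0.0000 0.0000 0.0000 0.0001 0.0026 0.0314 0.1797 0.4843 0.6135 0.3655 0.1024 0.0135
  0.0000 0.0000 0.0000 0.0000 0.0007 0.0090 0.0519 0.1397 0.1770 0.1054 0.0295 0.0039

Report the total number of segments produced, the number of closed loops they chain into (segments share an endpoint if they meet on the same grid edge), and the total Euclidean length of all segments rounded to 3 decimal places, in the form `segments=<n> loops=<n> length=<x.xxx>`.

cell (1,7): code 0100 → (1.772,8.000)–(2.000,7.103)
cell (1,8): code 1000 → (2.000,8.467)–(1.772,8.000)
cell (2,5): code 0100 → (2.997,6.000)–(3.000,5.997)
cell (2,6): code 1100 → (2.016,7.000)–(2.997,6.000)
cell (2,7): code 1110 → (2.000,7.103)–(2.016,7.000)
cell (2,8): code 1101 → (2.204,9.000)–(2.000,8.467)
cell (2,9): code 1000 → (3.000,9.708)–(2.204,9.000)
cell (3,5): code 0110 → (3.000,5.997)–(4.000,5.715)
cell (3,9): code 1001 → (4.000,9.867)–(3.000,9.708)
cell (4,5): code 0010 → (4.000,5.715)–(4.609,6.000)
cell (4,6): code 0111 → (4.609,6.000)–(5.000,6.145)
cell (4,9): code 1001 → (5.000,9.538)–(4.000,9.867)
cell (5,6): code 0010 → (5.000,6.145)–(5.755,7.000)
cell (5,7): code 0011 → (5.755,7.000)–(5.892,8.000)
cell (5,8): code 0011 → (5.892,8.000)–(5.544,9.000)
cell (5,9): code 0001 → (5.544,9.000)–(5.000,9.538)
total: 16 segments, chained into 1 closed loop(s), length Σ = 12.758137

segments=16 loops=1 length=12.758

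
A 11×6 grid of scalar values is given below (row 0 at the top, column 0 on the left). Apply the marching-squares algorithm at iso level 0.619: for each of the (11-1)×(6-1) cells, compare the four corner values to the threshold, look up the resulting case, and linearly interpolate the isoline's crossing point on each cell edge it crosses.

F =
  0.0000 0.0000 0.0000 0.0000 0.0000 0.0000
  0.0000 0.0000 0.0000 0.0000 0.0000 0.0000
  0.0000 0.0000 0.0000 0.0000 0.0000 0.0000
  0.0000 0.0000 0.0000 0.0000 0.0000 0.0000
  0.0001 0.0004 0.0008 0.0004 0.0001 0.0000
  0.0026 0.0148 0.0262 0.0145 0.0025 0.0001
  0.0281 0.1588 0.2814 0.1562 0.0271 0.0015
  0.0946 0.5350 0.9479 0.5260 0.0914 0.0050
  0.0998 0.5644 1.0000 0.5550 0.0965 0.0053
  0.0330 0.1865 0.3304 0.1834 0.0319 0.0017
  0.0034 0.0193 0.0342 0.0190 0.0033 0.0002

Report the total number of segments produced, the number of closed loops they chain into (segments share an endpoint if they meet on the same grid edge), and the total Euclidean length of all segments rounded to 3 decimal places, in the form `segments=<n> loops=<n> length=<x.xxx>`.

cell (6,1): code 0100 → (6.507,2.000)–(7.000,1.203)
cell (6,2): code 1000 → (7.000,2.780)–(6.507,2.000)
cell (7,1): code 0110 → (7.000,1.203)–(8.000,1.125)
cell (7,2): code 1001 → (8.000,2.856)–(7.000,2.780)
cell (8,1): code 0010 → (8.000,1.125)–(8.569,2.000)
cell (8,2): code 0001 → (8.569,2.000)–(8.000,2.856)
total: 6 segments, chained into 1 closed loop(s), length Σ = 5.937088

segments=6 loops=1 length=5.937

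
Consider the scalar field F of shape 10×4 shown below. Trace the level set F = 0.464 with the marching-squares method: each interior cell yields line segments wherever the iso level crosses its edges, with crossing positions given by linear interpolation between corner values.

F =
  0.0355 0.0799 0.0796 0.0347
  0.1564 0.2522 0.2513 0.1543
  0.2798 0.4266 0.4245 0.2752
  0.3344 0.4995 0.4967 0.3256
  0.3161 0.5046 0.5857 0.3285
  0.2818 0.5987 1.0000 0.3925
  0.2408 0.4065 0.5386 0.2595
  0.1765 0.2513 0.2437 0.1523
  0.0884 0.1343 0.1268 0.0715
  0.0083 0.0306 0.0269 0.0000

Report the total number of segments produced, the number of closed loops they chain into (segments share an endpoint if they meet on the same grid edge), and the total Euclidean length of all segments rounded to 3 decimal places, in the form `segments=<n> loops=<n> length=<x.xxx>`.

cell (2,0): code 0100 → (2.513,1.000)–(3.000,0.785)
cell (2,1): code 1100 → (2.547,2.000)–(2.513,1.000)
cell (2,2): code 1000 → (3.000,2.191)–(2.547,2.000)
cell (3,0): code 0110 → (3.000,0.785)–(4.000,0.785)
cell (3,2): code 1001 → (4.000,2.473)–(3.000,2.191)
cell (4,0): code 0110 → (4.000,0.785)–(5.000,0.575)
cell (4,2): code 1001 → (5.000,2.882)–(4.000,2.473)
cell (5,0): code 0010 → (5.000,0.575)–(5.701,1.000)
cell (5,1): code 0111 → (5.701,1.000)–(6.000,1.435)
cell (5,2): code 1001 → (6.000,2.267)–(5.000,2.882)
cell (6,1): code 0010 → (6.000,1.435)–(6.253,2.000)
cell (6,2): code 0001 → (6.253,2.000)–(6.000,2.267)
total: 12 segments, chained into 1 closed loop(s), length Σ = 9.674333

segments=12 loops=1 length=9.674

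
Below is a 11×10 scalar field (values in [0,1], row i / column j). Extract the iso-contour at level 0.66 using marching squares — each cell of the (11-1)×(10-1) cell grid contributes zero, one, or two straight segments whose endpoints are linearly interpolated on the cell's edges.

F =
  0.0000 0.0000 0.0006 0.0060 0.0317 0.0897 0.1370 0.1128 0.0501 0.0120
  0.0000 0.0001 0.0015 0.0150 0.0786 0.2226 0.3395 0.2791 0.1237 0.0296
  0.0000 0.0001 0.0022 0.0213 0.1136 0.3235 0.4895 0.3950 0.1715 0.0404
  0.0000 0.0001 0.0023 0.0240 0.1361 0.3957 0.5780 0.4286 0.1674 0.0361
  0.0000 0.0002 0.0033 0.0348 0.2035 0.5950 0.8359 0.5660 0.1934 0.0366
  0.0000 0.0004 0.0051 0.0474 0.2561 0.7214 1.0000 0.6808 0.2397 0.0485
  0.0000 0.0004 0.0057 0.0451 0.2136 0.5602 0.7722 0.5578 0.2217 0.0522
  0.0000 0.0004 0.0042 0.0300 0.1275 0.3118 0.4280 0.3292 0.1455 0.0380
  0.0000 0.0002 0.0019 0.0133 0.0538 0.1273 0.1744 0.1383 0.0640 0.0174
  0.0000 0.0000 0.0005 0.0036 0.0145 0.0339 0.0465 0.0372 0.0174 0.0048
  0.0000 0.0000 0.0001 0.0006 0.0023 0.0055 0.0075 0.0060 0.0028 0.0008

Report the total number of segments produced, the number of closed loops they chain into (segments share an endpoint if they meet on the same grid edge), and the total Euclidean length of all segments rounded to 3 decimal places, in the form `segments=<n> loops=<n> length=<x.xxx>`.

segments=12 loops=1 length=7.656

cell (3,5): code 0100 → (3.318,6.000)–(4.000,5.270)
cell (3,6): code 1000 → (4.000,6.652)–(3.318,6.000)
cell (4,4): code 0100 → (4.514,5.000)–(5.000,4.868)
cell (4,5): code 1110 → (4.000,5.270)–(4.514,5.000)
cell (4,6): code 1101 → (4.819,7.000)–(4.000,6.652)
cell (4,7): code 1000 → (5.000,7.047)–(4.819,7.000)
cell (5,4): code 0010 → (5.000,4.868)–(5.381,5.000)
cell (5,5): code 0111 → (5.381,5.000)–(6.000,5.471)
cell (5,6): code 1011 → (6.000,6.523)–(5.169,7.000)
cell (5,7): code 0001 → (5.169,7.000)–(5.000,7.047)
cell (6,5): code 0010 → (6.000,5.471)–(6.326,6.000)
cell (6,6): code 0001 → (6.326,6.000)–(6.000,6.523)
total: 12 segments, chained into 1 closed loop(s), length Σ = 7.656110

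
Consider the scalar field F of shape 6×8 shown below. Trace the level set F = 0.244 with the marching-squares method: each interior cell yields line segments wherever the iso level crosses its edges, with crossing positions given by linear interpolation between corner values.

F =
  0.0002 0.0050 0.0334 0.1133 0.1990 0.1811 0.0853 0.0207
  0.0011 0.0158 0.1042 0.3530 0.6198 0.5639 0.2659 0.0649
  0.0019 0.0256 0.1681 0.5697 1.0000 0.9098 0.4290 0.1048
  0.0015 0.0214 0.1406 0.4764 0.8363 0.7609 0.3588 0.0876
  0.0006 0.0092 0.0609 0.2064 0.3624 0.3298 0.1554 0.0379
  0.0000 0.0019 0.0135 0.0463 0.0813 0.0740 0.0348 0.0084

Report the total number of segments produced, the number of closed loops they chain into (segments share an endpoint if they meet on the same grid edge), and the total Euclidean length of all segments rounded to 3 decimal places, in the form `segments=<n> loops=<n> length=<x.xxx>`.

cell (0,2): code 0100 → (0.545,3.000)–(1.000,2.562)
cell (0,3): code 1100 → (0.107,4.000)–(0.545,3.000)
cell (0,4): code 1100 → (0.164,5.000)–(0.107,4.000)
cell (0,5): code 1100 → (0.879,6.000)–(0.164,5.000)
cell (0,6): code 1000 → (1.000,6.109)–(0.879,6.000)
cell (1,2): code 0110 → (1.000,2.562)–(2.000,2.189)
cell (1,6): code 1001 → (2.000,6.571)–(1.000,6.109)
cell (2,2): code 0110 → (2.000,2.189)–(3.000,2.308)
cell (2,6): code 1001 → (3.000,6.423)–(2.000,6.571)
cell (3,2): code 0010 → (3.000,2.308)–(3.861,3.000)
cell (3,3): code 0111 → (3.861,3.000)–(4.000,3.241)
cell (3,5): code 1011 → (4.000,5.492)–(3.564,6.000)
cell (3,6): code 0001 → (3.564,6.000)–(3.000,6.423)
cell (4,3): code 0010 → (4.000,3.241)–(4.421,4.000)
cell (4,4): code 0011 → (4.421,4.000)–(4.335,5.000)
cell (4,5): code 0001 → (4.335,5.000)–(4.000,5.492)
total: 16 segments, chained into 1 closed loop(s), length Σ = 13.528141

segments=16 loops=1 length=13.528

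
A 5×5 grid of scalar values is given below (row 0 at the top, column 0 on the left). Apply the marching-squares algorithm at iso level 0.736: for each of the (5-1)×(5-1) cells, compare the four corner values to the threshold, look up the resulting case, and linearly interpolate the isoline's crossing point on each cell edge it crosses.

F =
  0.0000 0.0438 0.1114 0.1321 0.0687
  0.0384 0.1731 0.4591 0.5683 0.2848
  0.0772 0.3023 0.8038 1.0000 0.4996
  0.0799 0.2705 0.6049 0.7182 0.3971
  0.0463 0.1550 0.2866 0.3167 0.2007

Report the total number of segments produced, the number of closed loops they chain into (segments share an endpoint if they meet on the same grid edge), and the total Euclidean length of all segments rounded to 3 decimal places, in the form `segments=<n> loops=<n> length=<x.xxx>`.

cell (1,1): code 0100 → (1.803,2.000)–(2.000,1.865)
cell (1,2): code 1100 → (1.388,3.000)–(1.803,2.000)
cell (1,3): code 1000 → (2.000,3.528)–(1.388,3.000)
cell (2,1): code 0010 → (2.000,1.865)–(2.341,2.000)
cell (2,2): code 0011 → (2.341,2.000)–(2.937,3.000)
cell (2,3): code 0001 → (2.937,3.000)–(2.000,3.528)
total: 6 segments, chained into 1 closed loop(s), length Σ = 4.734964

segments=6 loops=1 length=4.735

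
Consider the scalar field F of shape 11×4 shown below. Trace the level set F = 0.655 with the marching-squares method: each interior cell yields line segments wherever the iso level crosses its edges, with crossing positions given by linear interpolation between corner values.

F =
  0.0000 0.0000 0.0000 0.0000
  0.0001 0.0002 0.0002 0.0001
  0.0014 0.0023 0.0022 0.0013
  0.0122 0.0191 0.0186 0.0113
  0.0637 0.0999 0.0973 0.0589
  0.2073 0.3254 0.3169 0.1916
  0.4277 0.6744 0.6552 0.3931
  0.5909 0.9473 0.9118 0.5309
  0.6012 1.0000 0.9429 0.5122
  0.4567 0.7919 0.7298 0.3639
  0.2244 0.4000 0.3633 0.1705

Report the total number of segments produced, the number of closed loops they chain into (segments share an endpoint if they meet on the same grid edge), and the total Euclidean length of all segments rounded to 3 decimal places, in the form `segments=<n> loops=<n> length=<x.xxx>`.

segments=12 loops=1 length=9.589

cell (5,0): code 0100 → (5.944,1.000)–(6.000,0.921)
cell (5,1): code 1100 → (5.999,2.000)–(5.944,1.000)
cell (5,2): code 1000 → (6.000,2.001)–(5.999,2.000)
cell (6,0): code 0110 → (6.000,0.921)–(7.000,0.180)
cell (6,2): code 1001 → (7.000,2.674)–(6.000,2.001)
cell (7,0): code 0110 → (7.000,0.180)–(8.000,0.135)
cell (7,2): code 1001 → (8.000,2.668)–(7.000,2.674)
cell (8,0): code 0110 → (8.000,0.135)–(9.000,0.592)
cell (8,2): code 1001 → (9.000,2.204)–(8.000,2.668)
cell (9,0): code 0010 → (9.000,0.592)–(9.349,1.000)
cell (9,1): code 0011 → (9.349,1.000)–(9.204,2.000)
cell (9,2): code 0001 → (9.204,2.000)–(9.000,2.204)
total: 12 segments, chained into 1 closed loop(s), length Σ = 9.588885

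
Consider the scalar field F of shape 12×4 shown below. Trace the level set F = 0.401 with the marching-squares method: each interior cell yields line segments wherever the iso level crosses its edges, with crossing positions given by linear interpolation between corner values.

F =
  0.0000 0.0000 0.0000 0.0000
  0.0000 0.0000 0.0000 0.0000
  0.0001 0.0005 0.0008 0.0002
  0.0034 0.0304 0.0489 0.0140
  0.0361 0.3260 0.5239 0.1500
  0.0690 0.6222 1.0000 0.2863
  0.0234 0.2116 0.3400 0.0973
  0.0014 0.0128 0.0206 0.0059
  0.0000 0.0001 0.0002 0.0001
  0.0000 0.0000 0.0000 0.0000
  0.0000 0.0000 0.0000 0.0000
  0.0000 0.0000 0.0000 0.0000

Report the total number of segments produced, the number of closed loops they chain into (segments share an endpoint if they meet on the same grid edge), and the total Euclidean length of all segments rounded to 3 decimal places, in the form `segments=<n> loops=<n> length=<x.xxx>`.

cell (3,1): code 0100 → (3.741,2.000)–(4.000,1.379)
cell (3,2): code 1000 → (4.000,2.329)–(3.741,2.000)
cell (4,0): code 0100 → (4.253,1.000)–(5.000,0.600)
cell (4,1): code 1110 → (4.000,1.379)–(4.253,1.000)
cell (4,2): code 1001 → (5.000,2.839)–(4.000,2.329)
cell (5,0): code 0010 → (5.000,0.600)–(5.539,1.000)
cell (5,1): code 0011 → (5.539,1.000)–(5.908,2.000)
cell (5,2): code 0001 → (5.908,2.000)–(5.000,2.839)
total: 8 segments, chained into 1 closed loop(s), length Σ = 6.489697

segments=8 loops=1 length=6.490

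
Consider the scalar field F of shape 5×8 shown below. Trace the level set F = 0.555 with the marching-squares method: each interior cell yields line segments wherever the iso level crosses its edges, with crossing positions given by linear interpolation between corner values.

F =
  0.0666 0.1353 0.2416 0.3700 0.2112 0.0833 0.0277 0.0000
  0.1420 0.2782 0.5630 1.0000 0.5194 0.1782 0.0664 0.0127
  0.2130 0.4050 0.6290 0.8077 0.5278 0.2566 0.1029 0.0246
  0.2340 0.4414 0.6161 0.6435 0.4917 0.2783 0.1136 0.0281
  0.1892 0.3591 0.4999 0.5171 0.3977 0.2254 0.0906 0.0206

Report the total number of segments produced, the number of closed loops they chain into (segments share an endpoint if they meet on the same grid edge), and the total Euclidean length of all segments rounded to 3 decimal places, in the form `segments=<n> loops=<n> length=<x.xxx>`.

cell (0,1): code 0100 → (0.975,2.000)–(1.000,1.972)
cell (0,2): code 1100 → (0.294,3.000)–(0.975,2.000)
cell (0,3): code 1000 → (1.000,3.926)–(0.294,3.000)
cell (1,1): code 0110 → (1.000,1.972)–(2.000,1.670)
cell (1,3): code 1001 → (2.000,3.903)–(1.000,3.926)
cell (2,1): code 0110 → (2.000,1.670)–(3.000,1.650)
cell (2,3): code 1001 → (3.000,3.583)–(2.000,3.903)
cell (3,1): code 0010 → (3.000,1.650)–(3.526,2.000)
cell (3,2): code 0011 → (3.526,2.000)–(3.700,3.000)
cell (3,3): code 0001 → (3.700,3.000)–(3.000,3.583)
total: 10 segments, chained into 1 closed loop(s), length Σ = 9.064974

segments=10 loops=1 length=9.065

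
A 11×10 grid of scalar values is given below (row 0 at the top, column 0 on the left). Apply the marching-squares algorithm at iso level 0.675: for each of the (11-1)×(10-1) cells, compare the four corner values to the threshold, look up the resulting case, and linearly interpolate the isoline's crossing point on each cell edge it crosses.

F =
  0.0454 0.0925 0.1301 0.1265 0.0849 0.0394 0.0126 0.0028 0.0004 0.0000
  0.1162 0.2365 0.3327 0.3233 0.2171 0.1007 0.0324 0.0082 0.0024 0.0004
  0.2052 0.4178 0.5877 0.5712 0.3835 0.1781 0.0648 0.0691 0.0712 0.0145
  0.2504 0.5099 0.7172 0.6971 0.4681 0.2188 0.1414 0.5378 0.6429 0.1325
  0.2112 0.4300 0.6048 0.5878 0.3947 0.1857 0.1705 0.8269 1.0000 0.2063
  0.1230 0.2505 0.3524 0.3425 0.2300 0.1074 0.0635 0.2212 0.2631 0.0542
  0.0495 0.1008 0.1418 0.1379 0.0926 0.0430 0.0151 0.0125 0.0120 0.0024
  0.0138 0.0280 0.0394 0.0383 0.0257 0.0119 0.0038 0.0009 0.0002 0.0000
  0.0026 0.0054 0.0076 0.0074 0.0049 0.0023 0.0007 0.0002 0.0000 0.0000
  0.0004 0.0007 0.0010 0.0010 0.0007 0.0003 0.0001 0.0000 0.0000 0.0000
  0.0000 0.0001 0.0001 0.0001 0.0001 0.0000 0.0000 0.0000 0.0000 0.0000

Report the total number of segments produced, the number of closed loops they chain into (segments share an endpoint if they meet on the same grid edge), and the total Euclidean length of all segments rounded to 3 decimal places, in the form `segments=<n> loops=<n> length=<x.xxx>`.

segments=12 loops=2 length=7.866

cell (2,1): code 0100 → (2.674,2.000)–(3.000,1.796)
cell (2,2): code 1100 → (2.824,3.000)–(2.674,2.000)
cell (2,3): code 1000 → (3.000,3.097)–(2.824,3.000)
cell (3,1): code 0010 → (3.000,1.796)–(3.375,2.000)
cell (3,2): code 0011 → (3.375,2.000)–(3.202,3.000)
cell (3,3): code 0001 → (3.202,3.000)–(3.000,3.097)
cell (3,6): code 0100 → (3.475,7.000)–(4.000,6.769)
cell (3,7): code 1100 → (3.090,8.000)–(3.475,7.000)
cell (3,8): code 1000 → (4.000,8.409)–(3.090,8.000)
cell (4,6): code 0010 → (4.000,6.769)–(4.251,7.000)
cell (4,7): code 0011 → (4.251,7.000)–(4.441,8.000)
cell (4,8): code 0001 → (4.441,8.000)–(4.000,8.409)
total: 12 segments, chained into 2 closed loop(s), length Σ = 7.866349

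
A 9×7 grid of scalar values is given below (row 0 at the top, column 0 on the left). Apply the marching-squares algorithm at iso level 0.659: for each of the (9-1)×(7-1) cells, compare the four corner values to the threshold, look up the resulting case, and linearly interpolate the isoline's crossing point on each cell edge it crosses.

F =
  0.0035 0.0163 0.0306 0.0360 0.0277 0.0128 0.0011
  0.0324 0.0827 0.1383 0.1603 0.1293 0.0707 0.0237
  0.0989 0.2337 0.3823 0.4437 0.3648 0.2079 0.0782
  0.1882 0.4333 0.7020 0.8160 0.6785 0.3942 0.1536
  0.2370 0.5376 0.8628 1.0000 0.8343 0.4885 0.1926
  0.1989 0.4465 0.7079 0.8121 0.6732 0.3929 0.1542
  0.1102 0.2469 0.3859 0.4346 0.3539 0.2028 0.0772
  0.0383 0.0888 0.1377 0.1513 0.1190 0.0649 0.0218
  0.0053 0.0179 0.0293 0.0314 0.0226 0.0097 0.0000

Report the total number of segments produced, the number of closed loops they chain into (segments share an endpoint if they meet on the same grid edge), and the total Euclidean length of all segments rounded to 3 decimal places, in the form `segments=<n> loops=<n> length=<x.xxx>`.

cell (2,1): code 0100 → (2.865,2.000)–(3.000,1.840)
cell (2,2): code 1100 → (2.578,3.000)–(2.865,2.000)
cell (2,3): code 1100 → (2.938,4.000)–(2.578,3.000)
cell (2,4): code 1000 → (3.000,4.069)–(2.938,4.000)
cell (3,1): code 0110 → (3.000,1.840)–(4.000,1.373)
cell (3,4): code 1001 → (4.000,4.507)–(3.000,4.069)
cell (4,1): code 0110 → (4.000,1.373)–(5.000,1.813)
cell (4,4): code 1001 → (5.000,4.051)–(4.000,4.507)
cell (5,1): code 0010 → (5.000,1.813)–(5.152,2.000)
cell (5,2): code 0011 → (5.152,2.000)–(5.406,3.000)
cell (5,3): code 0011 → (5.406,3.000)–(5.044,4.000)
cell (5,4): code 0001 → (5.044,4.000)–(5.000,4.051)
total: 12 segments, chained into 1 closed loop(s), length Σ = 9.194877

segments=12 loops=1 length=9.195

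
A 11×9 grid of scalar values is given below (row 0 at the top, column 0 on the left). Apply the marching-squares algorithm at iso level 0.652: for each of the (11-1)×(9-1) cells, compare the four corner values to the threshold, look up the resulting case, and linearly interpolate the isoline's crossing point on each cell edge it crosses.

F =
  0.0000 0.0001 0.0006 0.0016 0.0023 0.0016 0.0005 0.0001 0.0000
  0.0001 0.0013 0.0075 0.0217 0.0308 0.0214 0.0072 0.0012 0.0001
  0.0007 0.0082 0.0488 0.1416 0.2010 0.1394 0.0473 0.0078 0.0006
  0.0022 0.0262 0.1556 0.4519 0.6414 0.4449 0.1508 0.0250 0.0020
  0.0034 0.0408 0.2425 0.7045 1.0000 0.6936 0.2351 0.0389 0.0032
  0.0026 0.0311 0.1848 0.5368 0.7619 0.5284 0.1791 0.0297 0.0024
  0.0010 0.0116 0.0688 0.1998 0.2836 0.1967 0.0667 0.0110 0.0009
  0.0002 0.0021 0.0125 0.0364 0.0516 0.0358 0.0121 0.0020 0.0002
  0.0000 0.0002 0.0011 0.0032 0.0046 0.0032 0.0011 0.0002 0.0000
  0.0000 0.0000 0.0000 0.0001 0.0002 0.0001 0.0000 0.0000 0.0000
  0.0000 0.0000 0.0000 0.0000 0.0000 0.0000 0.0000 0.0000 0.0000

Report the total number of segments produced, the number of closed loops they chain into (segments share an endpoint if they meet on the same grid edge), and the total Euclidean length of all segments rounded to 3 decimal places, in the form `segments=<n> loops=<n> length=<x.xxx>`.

cell (3,2): code 0100 → (3.792,3.000)–(4.000,2.886)
cell (3,3): code 1100 → (3.030,4.000)–(3.792,3.000)
cell (3,4): code 1100 → (3.833,5.000)–(3.030,4.000)
cell (3,5): code 1000 → (4.000,5.091)–(3.833,5.000)
cell (4,2): code 0010 → (4.000,2.886)–(4.313,3.000)
cell (4,3): code 0111 → (4.313,3.000)–(5.000,3.512)
cell (4,4): code 1011 → (5.000,4.471)–(4.252,5.000)
cell (4,5): code 0001 → (4.252,5.000)–(4.000,5.091)
cell (5,3): code 0010 → (5.000,3.512)–(5.230,4.000)
cell (5,4): code 0001 → (5.230,4.000)–(5.000,4.471)
total: 10 segments, chained into 1 closed loop(s), length Σ = 6.404558

segments=10 loops=1 length=6.405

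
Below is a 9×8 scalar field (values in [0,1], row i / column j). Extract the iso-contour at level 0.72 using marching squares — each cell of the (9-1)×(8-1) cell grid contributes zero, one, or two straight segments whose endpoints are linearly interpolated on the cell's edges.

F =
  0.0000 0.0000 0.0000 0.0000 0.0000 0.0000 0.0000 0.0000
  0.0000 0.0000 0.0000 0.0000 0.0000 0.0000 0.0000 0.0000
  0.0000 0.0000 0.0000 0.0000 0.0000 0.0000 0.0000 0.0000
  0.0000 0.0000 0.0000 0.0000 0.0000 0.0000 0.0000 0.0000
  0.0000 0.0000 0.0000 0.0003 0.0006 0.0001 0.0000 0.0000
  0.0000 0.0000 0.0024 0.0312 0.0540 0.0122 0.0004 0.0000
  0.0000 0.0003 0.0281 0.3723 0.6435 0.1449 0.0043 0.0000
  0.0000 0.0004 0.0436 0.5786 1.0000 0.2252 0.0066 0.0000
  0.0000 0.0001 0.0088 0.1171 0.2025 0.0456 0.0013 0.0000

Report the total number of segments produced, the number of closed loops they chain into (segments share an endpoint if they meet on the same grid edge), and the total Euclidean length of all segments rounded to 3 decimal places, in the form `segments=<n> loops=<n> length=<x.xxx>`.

cell (6,3): code 0100 → (6.215,4.000)–(7.000,3.336)
cell (6,4): code 1000 → (7.000,4.361)–(6.215,4.000)
cell (7,3): code 0010 → (7.000,3.336)–(7.351,4.000)
cell (7,4): code 0001 → (7.351,4.000)–(7.000,4.361)
total: 4 segments, chained into 1 closed loop(s), length Σ = 3.148698

segments=4 loops=1 length=3.149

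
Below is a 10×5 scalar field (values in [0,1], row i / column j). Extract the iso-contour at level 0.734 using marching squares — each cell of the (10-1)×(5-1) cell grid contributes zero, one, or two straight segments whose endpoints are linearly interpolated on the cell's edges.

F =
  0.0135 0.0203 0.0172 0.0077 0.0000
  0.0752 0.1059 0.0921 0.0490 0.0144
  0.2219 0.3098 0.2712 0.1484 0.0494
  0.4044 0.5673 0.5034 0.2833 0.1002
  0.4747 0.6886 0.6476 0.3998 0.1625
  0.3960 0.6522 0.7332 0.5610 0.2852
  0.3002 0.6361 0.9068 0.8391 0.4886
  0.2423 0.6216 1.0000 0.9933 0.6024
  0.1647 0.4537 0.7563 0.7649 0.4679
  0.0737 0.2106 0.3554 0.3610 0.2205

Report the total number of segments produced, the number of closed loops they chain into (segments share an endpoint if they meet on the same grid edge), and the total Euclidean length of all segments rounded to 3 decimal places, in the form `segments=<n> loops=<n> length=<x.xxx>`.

cell (5,1): code 0100 → (5.005,2.000)–(6.000,1.362)
cell (5,2): code 1100 → (5.622,3.000)–(5.005,2.000)
cell (5,3): code 1000 → (6.000,3.300)–(5.622,3.000)
cell (6,1): code 0110 → (6.000,1.362)–(7.000,1.297)
cell (6,3): code 1001 → (7.000,3.663)–(6.000,3.300)
cell (7,1): code 0110 → (7.000,1.297)–(8.000,1.926)
cell (7,3): code 1001 → (8.000,3.104)–(7.000,3.663)
cell (8,1): code 0010 → (8.000,1.926)–(8.056,2.000)
cell (8,2): code 0011 → (8.056,2.000)–(8.077,3.000)
cell (8,3): code 0001 → (8.077,3.000)–(8.000,3.104)
total: 10 segments, chained into 1 closed loop(s), length Σ = 8.455280

segments=10 loops=1 length=8.455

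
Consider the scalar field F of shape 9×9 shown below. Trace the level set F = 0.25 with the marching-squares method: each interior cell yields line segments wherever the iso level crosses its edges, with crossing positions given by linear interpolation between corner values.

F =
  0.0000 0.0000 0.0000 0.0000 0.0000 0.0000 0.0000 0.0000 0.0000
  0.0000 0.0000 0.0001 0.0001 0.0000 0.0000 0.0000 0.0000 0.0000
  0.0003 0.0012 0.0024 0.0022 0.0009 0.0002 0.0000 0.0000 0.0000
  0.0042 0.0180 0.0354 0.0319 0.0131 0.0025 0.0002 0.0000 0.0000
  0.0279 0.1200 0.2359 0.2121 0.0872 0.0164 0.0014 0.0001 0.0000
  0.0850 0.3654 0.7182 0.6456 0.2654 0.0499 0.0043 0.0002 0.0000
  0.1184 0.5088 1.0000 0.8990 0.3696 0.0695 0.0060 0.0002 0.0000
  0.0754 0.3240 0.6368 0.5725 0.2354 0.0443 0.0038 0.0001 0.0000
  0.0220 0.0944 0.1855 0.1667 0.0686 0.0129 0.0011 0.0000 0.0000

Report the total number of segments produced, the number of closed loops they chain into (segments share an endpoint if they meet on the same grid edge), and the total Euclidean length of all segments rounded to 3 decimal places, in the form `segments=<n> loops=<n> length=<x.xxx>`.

cell (4,0): code 0100 → (4.530,1.000)–(5.000,0.588)
cell (4,1): code 1100 → (4.029,2.000)–(4.530,1.000)
cell (4,2): code 1100 → (4.087,3.000)–(4.029,2.000)
cell (4,3): code 1100 → (4.914,4.000)–(4.087,3.000)
cell (4,4): code 1000 → (5.000,4.071)–(4.914,4.000)
cell (5,0): code 0110 → (5.000,0.588)–(6.000,0.337)
cell (5,4): code 1001 → (6.000,4.399)–(5.000,4.071)
cell (6,0): code 0110 → (6.000,0.337)–(7.000,0.702)
cell (6,3): code 1011 → (7.000,3.957)–(6.891,4.000)
cell (6,4): code 0001 → (6.891,4.000)–(6.000,4.399)
cell (7,0): code 0010 → (7.000,0.702)–(7.322,1.000)
cell (7,1): code 0011 → (7.322,1.000)–(7.857,2.000)
cell (7,2): code 0011 → (7.857,2.000)–(7.795,3.000)
cell (7,3): code 0001 → (7.795,3.000)–(7.000,3.957)
total: 14 segments, chained into 1 closed loop(s), length Σ = 12.213740

segments=14 loops=1 length=12.214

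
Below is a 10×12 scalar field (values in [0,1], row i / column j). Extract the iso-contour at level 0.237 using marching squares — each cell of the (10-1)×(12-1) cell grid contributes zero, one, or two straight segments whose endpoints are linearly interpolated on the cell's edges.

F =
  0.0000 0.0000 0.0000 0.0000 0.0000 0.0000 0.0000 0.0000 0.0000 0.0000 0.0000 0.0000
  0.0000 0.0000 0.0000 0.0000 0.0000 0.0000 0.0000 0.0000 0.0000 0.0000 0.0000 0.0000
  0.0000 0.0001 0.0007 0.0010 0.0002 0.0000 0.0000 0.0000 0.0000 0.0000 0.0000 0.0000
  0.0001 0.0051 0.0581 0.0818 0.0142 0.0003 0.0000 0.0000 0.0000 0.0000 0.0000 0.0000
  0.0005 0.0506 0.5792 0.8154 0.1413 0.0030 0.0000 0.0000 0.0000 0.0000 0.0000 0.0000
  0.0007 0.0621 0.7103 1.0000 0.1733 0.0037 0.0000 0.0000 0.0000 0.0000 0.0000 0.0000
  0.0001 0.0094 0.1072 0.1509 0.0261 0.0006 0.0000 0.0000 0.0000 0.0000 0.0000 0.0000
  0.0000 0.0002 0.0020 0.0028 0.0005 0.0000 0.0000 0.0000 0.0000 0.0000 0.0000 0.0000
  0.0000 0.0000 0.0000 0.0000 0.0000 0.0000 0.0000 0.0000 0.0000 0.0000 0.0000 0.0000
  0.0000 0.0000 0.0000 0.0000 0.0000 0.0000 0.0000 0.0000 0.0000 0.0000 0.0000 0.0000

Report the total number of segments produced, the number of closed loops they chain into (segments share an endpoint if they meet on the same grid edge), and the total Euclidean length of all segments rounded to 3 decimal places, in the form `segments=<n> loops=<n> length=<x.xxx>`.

segments=8 loops=1 length=8.468

cell (3,1): code 0100 → (3.343,2.000)–(4.000,1.353)
cell (3,2): code 1100 → (3.212,3.000)–(3.343,2.000)
cell (3,3): code 1000 → (4.000,3.858)–(3.212,3.000)
cell (4,1): code 0110 → (4.000,1.353)–(5.000,1.270)
cell (4,3): code 1001 → (5.000,3.923)–(4.000,3.858)
cell (5,1): code 0010 → (5.000,1.270)–(5.785,2.000)
cell (5,2): code 0011 → (5.785,2.000)–(5.899,3.000)
cell (5,3): code 0001 → (5.899,3.000)–(5.000,3.923)
total: 8 segments, chained into 1 closed loop(s), length Σ = 8.468102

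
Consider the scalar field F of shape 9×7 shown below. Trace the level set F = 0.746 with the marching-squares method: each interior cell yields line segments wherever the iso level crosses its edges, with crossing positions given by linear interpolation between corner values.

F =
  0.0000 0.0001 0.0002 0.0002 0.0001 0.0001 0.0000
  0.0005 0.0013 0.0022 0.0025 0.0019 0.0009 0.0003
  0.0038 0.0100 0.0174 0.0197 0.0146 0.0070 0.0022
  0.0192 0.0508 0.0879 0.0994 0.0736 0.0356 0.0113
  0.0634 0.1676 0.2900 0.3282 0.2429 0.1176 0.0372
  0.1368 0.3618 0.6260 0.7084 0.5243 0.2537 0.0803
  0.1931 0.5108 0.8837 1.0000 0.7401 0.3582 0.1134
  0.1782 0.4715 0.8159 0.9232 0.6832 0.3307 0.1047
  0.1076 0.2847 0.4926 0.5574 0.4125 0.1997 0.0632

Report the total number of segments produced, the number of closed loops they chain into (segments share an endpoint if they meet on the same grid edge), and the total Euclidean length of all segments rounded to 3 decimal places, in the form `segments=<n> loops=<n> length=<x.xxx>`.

cell (5,1): code 0100 → (5.466,2.000)–(6.000,1.631)
cell (5,2): code 1100 → (5.129,3.000)–(5.466,2.000)
cell (5,3): code 1000 → (6.000,3.977)–(5.129,3.000)
cell (6,1): code 0110 → (6.000,1.631)–(7.000,1.797)
cell (6,3): code 1001 → (7.000,3.738)–(6.000,3.977)
cell (7,1): code 0010 → (7.000,1.797)–(7.216,2.000)
cell (7,2): code 0011 → (7.216,2.000)–(7.484,3.000)
cell (7,3): code 0001 → (7.484,3.000)–(7.000,3.738)
total: 8 segments, chained into 1 closed loop(s), length Σ = 7.270672

segments=8 loops=1 length=7.271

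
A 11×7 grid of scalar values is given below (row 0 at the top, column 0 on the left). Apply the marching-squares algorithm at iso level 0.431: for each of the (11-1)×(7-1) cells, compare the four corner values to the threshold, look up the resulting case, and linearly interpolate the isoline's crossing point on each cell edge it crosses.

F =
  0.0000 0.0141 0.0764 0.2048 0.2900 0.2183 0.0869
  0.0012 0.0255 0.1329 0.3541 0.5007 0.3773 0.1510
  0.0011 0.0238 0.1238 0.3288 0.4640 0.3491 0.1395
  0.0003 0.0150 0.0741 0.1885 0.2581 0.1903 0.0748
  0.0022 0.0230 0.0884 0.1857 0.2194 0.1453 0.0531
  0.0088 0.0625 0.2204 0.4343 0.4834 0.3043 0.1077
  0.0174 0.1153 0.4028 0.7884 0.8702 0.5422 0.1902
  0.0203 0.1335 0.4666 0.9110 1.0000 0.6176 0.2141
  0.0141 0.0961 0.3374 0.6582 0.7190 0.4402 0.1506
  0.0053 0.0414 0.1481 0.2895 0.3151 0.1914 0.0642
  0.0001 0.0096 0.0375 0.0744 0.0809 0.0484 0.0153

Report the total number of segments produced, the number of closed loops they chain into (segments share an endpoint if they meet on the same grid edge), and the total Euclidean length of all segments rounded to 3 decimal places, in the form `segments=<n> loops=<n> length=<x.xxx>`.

segments=22 loops=2 length=15.504

cell (0,3): code 0100 → (0.669,4.000)–(1.000,3.525)
cell (0,4): code 1000 → (1.000,4.565)–(0.669,4.000)
cell (1,3): code 0110 → (1.000,3.525)–(2.000,3.756)
cell (1,4): code 1001 → (2.000,4.287)–(1.000,4.565)
cell (2,3): code 0010 → (2.000,3.756)–(2.160,4.000)
cell (2,4): code 0001 → (2.160,4.000)–(2.000,4.287)
cell (4,2): code 0100 → (4.987,3.000)–(5.000,2.985)
cell (4,3): code 1100 → (4.802,4.000)–(4.987,3.000)
cell (4,4): code 1000 → (5.000,4.293)–(4.802,4.000)
cell (5,2): code 0110 → (5.000,2.985)–(6.000,2.073)
cell (5,4): code 1101 → (5.533,5.000)–(5.000,4.293)
cell (5,5): code 1000 → (6.000,5.316)–(5.533,5.000)
cell (6,1): code 0100 → (6.442,2.000)–(7.000,1.893)
cell (6,2): code 1110 → (6.000,2.073)–(6.442,2.000)
cell (6,5): code 1001 → (7.000,5.462)–(6.000,5.316)
cell (7,1): code 0010 → (7.000,1.893)–(7.276,2.000)
cell (7,2): code 0111 → (7.276,2.000)–(8.000,2.292)
cell (7,5): code 1001 → (8.000,5.032)–(7.000,5.462)
cell (8,2): code 0010 → (8.000,2.292)–(8.616,3.000)
cell (8,3): code 0011 → (8.616,3.000)–(8.713,4.000)
cell (8,4): code 0011 → (8.713,4.000)–(8.037,5.000)
cell (8,5): code 0001 → (8.037,5.000)–(8.000,5.032)
total: 22 segments, chained into 2 closed loop(s), length Σ = 15.503998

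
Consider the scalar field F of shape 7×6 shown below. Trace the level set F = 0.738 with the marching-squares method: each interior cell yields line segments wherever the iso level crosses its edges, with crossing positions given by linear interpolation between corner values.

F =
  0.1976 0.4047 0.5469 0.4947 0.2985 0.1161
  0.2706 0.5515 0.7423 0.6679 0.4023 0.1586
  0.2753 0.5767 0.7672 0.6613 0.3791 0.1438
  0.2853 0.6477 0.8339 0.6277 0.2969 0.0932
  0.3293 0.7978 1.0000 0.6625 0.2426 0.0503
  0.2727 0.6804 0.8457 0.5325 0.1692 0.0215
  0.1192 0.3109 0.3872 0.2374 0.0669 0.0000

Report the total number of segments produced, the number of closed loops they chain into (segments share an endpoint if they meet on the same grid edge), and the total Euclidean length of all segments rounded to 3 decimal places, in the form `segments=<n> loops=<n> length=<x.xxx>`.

cell (0,1): code 0100 → (0.978,2.000)–(1.000,1.977)
cell (0,2): code 1000 → (1.000,2.058)–(0.978,2.000)
cell (1,1): code 0110 → (1.000,1.977)–(2.000,1.847)
cell (1,2): code 1001 → (2.000,2.276)–(1.000,2.058)
cell (2,1): code 0110 → (2.000,1.847)–(3.000,1.485)
cell (2,2): code 1001 → (3.000,2.465)–(2.000,2.276)
cell (3,0): code 0100 → (3.602,1.000)–(4.000,0.872)
cell (3,1): code 1110 → (3.000,1.485)–(3.602,1.000)
cell (3,2): code 1001 → (4.000,2.776)–(3.000,2.465)
cell (4,0): code 0010 → (4.000,0.872)–(4.509,1.000)
cell (4,1): code 0111 → (4.509,1.000)–(5.000,1.348)
cell (4,2): code 1001 → (5.000,2.344)–(4.000,2.776)
cell (5,1): code 0010 → (5.000,1.348)–(5.235,2.000)
cell (5,2): code 0001 → (5.235,2.000)–(5.000,2.344)
total: 14 segments, chained into 1 closed loop(s), length Σ = 9.770328

segments=14 loops=1 length=9.770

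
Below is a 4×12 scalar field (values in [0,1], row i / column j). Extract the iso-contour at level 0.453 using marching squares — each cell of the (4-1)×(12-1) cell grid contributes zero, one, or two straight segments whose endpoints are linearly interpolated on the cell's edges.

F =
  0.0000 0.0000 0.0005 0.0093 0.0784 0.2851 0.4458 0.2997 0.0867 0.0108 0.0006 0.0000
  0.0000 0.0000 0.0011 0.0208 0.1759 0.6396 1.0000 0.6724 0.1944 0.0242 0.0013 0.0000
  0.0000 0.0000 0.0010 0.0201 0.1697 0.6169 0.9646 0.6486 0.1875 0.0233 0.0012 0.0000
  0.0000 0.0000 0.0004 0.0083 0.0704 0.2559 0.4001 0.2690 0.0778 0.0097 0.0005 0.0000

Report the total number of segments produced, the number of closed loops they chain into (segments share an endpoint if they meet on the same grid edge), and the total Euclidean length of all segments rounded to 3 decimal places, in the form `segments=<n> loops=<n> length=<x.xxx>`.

cell (0,4): code 0100 → (0.474,5.000)–(1.000,4.598)
cell (0,5): code 1100 → (0.013,6.000)–(0.474,5.000)
cell (0,6): code 1100 → (0.411,7.000)–(0.013,6.000)
cell (0,7): code 1000 → (1.000,7.459)–(0.411,7.000)
cell (1,4): code 0110 → (1.000,4.598)–(2.000,4.633)
cell (1,7): code 1001 → (2.000,7.424)–(1.000,7.459)
cell (2,4): code 0010 → (2.000,4.633)–(2.454,5.000)
cell (2,5): code 0011 → (2.454,5.000)–(2.906,6.000)
cell (2,6): code 0011 → (2.906,6.000)–(2.515,7.000)
cell (2,7): code 0001 → (2.515,7.000)–(2.000,7.424)
total: 10 segments, chained into 1 closed loop(s), length Σ = 9.009864

segments=10 loops=1 length=9.010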